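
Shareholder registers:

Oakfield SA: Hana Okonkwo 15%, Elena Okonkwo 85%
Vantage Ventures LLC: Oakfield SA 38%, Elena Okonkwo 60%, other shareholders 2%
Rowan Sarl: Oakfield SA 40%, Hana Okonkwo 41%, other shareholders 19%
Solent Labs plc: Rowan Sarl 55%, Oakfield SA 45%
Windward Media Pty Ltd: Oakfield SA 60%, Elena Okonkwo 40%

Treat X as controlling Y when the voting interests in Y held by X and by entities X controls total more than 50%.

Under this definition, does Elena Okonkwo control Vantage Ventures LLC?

Elena holds 85% of Oakfield, so Elena controls Oakfield.
Oakfield and Elena together hold 38% + 60% = 98% of Vantage, so Elena controls Vantage.

Yes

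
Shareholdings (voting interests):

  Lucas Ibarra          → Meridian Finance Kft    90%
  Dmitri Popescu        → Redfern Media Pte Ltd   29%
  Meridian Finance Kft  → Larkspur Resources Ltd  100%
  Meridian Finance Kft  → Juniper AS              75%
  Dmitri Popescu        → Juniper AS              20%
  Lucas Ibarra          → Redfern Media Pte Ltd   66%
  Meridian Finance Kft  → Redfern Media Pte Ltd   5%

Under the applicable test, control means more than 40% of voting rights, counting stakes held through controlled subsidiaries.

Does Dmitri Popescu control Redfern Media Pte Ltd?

No

Dmitri's largest direct stake is 29% in Redfern, which does not meet the threshold, so Dmitri controls no company.
In Redfern, Dmitri's side holds only 29%, not > 40%.
So Dmitri does not control Redfern.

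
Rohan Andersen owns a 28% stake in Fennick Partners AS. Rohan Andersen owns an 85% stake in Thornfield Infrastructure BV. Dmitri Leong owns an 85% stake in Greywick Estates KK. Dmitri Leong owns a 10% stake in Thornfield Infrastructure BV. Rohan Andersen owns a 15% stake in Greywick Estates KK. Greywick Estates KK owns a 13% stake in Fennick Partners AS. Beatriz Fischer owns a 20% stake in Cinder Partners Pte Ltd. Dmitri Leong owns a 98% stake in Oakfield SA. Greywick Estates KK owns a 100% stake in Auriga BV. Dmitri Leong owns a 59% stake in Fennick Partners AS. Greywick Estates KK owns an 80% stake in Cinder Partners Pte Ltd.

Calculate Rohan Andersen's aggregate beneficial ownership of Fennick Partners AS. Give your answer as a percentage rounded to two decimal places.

29.95%

Rohan reaches Fennick along 2 paths.
Via Greywick: 15% × 13% = 1.95%.
Direct stake: 28% = 28%.
Total: 1.95% + 28% = 29.95%.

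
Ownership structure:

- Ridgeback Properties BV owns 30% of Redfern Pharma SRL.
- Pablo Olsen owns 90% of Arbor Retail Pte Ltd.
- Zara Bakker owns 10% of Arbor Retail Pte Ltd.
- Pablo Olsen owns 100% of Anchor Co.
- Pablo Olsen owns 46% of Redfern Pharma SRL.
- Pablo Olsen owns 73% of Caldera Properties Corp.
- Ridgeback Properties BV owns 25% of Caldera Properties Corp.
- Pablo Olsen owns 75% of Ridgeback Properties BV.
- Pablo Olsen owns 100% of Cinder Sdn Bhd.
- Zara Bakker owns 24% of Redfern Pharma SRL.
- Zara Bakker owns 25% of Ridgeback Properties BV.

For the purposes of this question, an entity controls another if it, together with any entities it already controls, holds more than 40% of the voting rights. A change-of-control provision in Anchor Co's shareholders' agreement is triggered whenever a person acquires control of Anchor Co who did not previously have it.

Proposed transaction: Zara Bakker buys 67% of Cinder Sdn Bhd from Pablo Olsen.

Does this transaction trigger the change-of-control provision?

The purchase adds only to Zara's holdings (Pablo's stake shrinks), so Zara is the only person who could newly come to control Anchor.
Zara's largest direct stake is 25% in Ridgeback, which does not meet the threshold, so Zara controls no company.
Neither Zara nor any entity Zara controls holds any voting interest in Anchor.
So before the transaction, Zara does not control Anchor.
After the purchase, Zara holds 67% of Cinder directly, and Pablo's stake falls to 33%.
Zara holds 67% of Cinder, so Zara controls Cinder.
After the transaction, neither Zara nor any entity Zara controls holds a voting interest in Anchor, so Zara still does not control it.
No new person acquires control, so the clause is not triggered.

No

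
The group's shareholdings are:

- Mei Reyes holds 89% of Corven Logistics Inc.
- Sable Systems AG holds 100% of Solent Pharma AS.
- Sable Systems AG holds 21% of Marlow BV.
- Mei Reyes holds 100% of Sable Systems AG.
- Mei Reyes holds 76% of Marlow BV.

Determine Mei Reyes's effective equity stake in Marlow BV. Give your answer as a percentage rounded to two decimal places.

97.00%

Mei reaches Marlow along 2 paths.
Via Sable: 100% × 21% = 21%.
Direct stake: 76% = 76%.
Total: 21% + 76% = 97%.
Rounded: 97.00%.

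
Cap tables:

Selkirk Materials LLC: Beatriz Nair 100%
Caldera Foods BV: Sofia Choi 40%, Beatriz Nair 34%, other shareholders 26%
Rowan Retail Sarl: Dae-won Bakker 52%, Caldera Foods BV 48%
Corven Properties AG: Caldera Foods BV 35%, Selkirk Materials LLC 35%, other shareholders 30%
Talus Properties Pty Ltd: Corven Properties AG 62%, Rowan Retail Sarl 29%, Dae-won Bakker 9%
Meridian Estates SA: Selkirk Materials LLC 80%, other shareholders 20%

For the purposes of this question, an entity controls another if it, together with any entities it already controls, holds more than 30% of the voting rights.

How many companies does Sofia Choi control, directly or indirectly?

Sofia holds 40% of Caldera, so Sofia controls Caldera.
Caldera holds 48% of Rowan, so Sofia controls Rowan.
Caldera holds 35% of Corven, so Sofia controls Corven.
Corven and Rowan together hold 62% + 29% = 91% of Talus, so Sofia controls Talus.
No other company's threshold is met.
Sofia controls 4 companies.

4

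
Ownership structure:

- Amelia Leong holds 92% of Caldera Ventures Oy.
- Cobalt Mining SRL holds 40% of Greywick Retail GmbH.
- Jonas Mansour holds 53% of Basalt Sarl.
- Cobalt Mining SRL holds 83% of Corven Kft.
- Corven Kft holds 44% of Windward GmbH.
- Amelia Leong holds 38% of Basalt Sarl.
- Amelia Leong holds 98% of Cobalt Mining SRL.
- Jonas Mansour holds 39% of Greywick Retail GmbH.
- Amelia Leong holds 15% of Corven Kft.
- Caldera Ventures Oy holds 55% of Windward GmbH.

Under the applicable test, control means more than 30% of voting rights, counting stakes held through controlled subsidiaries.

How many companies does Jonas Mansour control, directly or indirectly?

2

Jonas holds 53% of Basalt, so Jonas controls Basalt.
Jonas holds 39% of Greywick, so Jonas controls Greywick.
No other company's threshold is met.
Jonas controls 2 companies.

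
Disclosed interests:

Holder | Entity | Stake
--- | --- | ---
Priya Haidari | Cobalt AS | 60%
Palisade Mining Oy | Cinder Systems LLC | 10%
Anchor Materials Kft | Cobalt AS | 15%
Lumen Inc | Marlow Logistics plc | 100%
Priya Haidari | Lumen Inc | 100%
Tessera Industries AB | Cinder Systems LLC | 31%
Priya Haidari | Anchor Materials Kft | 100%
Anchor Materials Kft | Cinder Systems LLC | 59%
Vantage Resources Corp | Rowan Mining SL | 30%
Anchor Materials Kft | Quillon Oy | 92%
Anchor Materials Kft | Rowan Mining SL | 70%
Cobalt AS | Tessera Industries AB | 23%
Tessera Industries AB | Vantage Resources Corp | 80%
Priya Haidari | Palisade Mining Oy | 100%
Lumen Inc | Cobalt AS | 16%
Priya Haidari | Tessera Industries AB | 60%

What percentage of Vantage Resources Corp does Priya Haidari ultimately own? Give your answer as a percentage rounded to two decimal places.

Priya reaches Vantage along 4 paths.
Via Anchor → Cobalt → Tessera: 100% × 15% × 23% × 80% = 2.76%.
Via Cobalt → Tessera: 60% × 23% × 80% = 11.04%.
Via Lumen → Cobalt → Tessera: 100% × 16% × 23% × 80% = 2.944%.
Via Tessera: 60% × 80% = 48%.
Total: 2.76% + 11.04% + 2.944% + 48% = 64.744%.
Rounded: 64.74%.

64.74%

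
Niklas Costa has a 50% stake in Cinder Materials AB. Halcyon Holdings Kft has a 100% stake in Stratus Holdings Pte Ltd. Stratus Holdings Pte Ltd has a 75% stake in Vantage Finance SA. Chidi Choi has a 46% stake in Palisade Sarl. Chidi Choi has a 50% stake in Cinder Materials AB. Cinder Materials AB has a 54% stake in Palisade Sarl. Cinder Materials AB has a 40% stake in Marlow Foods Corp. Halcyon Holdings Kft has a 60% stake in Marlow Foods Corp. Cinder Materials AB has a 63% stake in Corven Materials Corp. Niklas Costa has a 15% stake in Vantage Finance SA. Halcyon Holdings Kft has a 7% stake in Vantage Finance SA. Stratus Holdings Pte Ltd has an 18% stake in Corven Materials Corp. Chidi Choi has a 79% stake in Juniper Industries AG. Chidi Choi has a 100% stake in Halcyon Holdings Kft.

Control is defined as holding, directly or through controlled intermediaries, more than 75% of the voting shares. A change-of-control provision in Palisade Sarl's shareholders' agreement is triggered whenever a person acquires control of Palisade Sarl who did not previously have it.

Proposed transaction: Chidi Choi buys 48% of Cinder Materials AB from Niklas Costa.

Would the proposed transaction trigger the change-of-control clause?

Yes

The purchase adds only to Chidi's holdings (Niklas's stake shrinks), so Chidi is the only person who could newly come to control Palisade.
Chidi holds 100% of Halcyon, so Chidi controls Halcyon.
Halcyon holds 100% of Stratus, so Chidi controls Stratus.
Halcyon and Stratus together hold 7% + 75% = 82% of Vantage, so Chidi controls Vantage.
Chidi holds 79% of Juniper, so Chidi controls Juniper.
In Palisade, Chidi's side holds only 46%, not > 75%.
So before the transaction, Chidi does not control Palisade.
After the purchase, Chidi's direct stake in Cinder rises to 50% + 48% = 98%, and Niklas's stake falls to 2%.
Chidi holds 98% of Cinder, so Chidi controls Cinder.
Cinder and Chidi together hold 54% + 46% = 100% of Palisade, so Chidi controls Palisade.
Chidi did not control Palisade before and does after, so the clause is triggered.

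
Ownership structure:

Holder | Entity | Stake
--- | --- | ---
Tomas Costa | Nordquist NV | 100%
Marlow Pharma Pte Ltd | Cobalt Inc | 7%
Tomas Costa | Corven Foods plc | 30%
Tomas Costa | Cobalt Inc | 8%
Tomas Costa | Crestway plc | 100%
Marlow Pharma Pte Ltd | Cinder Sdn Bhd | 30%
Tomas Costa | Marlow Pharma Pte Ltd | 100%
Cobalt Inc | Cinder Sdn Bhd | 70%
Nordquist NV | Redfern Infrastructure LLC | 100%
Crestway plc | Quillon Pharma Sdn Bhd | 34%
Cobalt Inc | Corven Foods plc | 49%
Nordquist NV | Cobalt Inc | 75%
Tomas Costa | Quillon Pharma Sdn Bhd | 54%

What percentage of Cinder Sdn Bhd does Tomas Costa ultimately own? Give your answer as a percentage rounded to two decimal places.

Tomas reaches Cinder along 4 paths.
Via Nordquist → Cobalt: 100% × 75% × 70% = 52.5%.
Via Cobalt: 8% × 70% = 5.6%.
Via Marlow → Cobalt: 100% × 7% × 70% = 4.9%.
Via Marlow: 100% × 30% = 30%.
Total: 52.5% + 5.6% + 4.9% + 30% = 93%.
Rounded: 93.00%.

93.00%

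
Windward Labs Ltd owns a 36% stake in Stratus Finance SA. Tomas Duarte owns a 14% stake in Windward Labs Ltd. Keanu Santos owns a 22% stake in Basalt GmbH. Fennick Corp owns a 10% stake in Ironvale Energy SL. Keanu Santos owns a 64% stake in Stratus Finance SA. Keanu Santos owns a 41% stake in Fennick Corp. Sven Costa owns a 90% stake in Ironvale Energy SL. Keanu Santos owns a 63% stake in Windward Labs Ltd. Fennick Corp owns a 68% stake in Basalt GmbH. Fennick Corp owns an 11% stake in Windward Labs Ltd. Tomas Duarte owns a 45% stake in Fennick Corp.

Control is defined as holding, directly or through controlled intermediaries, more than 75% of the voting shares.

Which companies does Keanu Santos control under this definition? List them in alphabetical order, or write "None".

None

Keanu's largest direct stake is 64% in Stratus, which does not meet the threshold.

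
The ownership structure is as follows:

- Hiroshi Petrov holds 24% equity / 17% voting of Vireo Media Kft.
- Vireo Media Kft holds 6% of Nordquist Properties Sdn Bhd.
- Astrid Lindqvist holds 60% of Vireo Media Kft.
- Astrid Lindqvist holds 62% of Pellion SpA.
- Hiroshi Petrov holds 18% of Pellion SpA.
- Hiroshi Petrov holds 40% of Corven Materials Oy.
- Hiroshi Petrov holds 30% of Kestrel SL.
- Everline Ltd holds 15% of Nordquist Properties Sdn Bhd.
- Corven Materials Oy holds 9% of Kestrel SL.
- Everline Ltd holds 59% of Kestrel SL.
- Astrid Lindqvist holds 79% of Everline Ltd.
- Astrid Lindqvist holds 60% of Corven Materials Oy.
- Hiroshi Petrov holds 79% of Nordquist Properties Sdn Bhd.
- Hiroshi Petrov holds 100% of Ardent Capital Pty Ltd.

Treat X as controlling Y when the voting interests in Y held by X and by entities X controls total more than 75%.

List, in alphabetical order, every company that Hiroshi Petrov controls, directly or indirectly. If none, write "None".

Ardent Capital Pty Ltd, Nordquist Properties Sdn Bhd

Hiroshi holds 100% of Ardent, so Hiroshi controls Ardent.
Hiroshi holds 79% of Nordquist, so Hiroshi controls Nordquist.
No other company's threshold is met.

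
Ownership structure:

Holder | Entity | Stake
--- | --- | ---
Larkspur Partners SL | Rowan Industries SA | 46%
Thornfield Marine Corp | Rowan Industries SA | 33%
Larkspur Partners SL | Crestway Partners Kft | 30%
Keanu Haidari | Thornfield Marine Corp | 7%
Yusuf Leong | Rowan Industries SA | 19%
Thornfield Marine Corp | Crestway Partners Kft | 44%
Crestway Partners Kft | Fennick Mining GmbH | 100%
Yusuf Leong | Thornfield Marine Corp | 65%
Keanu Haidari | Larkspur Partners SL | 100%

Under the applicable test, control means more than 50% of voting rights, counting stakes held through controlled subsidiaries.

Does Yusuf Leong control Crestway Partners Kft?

No

Yusuf holds 65% of Thornfield, so Yusuf controls Thornfield.
Yusuf and Thornfield together hold 19% + 33% = 52% of Rowan, so Yusuf controls Rowan.
In Crestway, Yusuf's side holds only 44%, not > 50%.
So Yusuf does not control Crestway.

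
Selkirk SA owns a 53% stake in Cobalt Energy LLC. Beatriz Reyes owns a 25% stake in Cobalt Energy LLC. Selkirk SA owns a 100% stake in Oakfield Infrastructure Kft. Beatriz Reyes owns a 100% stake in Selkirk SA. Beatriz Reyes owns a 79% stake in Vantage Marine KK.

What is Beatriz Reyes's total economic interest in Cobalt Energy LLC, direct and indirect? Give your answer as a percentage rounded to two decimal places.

Beatriz reaches Cobalt along 2 paths.
Via Selkirk: 100% × 53% = 53%.
Direct stake: 25% = 25%.
Total: 53% + 25% = 78%.
Rounded: 78.00%.

78.00%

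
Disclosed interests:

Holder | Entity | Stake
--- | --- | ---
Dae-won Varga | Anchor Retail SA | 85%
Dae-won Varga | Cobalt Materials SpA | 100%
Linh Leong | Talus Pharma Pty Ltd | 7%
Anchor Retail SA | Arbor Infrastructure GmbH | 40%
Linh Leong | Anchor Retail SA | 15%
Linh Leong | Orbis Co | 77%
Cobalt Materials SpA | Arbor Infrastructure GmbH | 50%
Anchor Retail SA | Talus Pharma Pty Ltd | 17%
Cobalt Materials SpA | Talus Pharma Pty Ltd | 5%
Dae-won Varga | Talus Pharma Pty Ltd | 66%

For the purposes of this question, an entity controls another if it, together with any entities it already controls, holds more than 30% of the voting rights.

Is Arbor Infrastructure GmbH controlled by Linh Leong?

No

Linh holds 77% of Orbis, so Linh controls Orbis.
Neither Linh nor any entity Linh controls holds any voting interest in Arbor.
So Linh does not control Arbor.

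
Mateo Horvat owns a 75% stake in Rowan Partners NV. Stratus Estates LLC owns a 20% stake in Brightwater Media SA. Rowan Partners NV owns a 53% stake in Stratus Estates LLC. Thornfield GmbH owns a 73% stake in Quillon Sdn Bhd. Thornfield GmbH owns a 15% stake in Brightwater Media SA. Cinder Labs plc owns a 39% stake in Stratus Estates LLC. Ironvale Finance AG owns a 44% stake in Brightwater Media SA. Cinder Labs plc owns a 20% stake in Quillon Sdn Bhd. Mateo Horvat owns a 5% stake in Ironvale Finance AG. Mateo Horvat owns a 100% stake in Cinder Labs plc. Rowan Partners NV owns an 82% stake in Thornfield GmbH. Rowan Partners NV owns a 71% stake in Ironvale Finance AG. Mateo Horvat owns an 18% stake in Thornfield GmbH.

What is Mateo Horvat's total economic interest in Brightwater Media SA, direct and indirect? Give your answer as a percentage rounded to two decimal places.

Mateo reaches Brightwater along 6 paths.
Via Rowan → Thornfield: 75% × 82% × 15% = 9.225%.
Via Thornfield: 18% × 15% = 2.7%.
Via Cinder → Stratus: 100% × 39% × 20% = 7.8%.
Via Rowan → Stratus: 75% × 53% × 20% = 7.95%.
Via Rowan → Ironvale: 75% × 71% × 44% = 23.43%.
Via Ironvale: 5% × 44% = 2.2%.
Total: 9.225% + 2.7% + 7.8% + 7.95% + 23.43% + 2.2% = 53.305%.
Rounded: 53.31%.

53.31%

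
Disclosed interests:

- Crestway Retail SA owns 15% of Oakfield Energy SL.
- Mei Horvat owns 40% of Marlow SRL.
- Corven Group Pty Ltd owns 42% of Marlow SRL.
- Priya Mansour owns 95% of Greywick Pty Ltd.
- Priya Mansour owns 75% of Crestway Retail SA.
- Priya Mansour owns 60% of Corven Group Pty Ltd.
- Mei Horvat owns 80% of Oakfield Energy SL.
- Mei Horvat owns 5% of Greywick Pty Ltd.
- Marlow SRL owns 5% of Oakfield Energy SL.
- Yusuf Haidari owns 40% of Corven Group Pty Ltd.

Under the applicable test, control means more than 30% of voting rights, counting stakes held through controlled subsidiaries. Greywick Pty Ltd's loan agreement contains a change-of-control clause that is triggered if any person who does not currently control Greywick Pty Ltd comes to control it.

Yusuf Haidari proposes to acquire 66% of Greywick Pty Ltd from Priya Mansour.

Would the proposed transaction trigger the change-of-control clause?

The purchase adds only to Yusuf's holdings (Priya's stake shrinks), so Yusuf is the only person who could newly come to control Greywick.
Yusuf holds 40% of Corven, so Yusuf controls Corven.
Corven holds 42% of Marlow, so Yusuf controls Marlow.
Neither Yusuf nor any entity Yusuf controls holds any voting interest in Greywick.
So before the transaction, Yusuf does not control Greywick.
After the purchase, Yusuf holds 66% of Greywick directly, and Priya's stake falls to 29%.
Yusuf holds 66% of Greywick, so Yusuf controls Greywick.
Yusuf did not control Greywick before and does after, so the clause is triggered.

Yes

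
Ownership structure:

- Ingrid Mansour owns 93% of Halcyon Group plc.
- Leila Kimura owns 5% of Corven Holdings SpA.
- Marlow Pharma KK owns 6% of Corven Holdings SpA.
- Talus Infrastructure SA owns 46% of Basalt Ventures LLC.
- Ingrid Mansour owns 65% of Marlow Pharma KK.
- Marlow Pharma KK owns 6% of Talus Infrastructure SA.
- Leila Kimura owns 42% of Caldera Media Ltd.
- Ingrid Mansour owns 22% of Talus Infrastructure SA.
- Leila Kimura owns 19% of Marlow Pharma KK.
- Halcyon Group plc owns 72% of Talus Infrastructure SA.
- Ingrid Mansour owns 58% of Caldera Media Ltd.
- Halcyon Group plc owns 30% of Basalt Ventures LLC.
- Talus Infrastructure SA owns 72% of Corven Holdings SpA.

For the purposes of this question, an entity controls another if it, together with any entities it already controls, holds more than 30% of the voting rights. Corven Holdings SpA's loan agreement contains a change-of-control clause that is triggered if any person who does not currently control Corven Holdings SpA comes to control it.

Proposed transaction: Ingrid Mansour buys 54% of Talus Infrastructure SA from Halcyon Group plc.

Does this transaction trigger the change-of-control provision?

The purchase adds only to Ingrid's holdings (Halcyon's stake shrinks), so Ingrid is the only person who could newly come to control Corven.
Ingrid holds 93% of Halcyon, so Ingrid controls Halcyon.
Ingrid holds 65% of Marlow, so Ingrid controls Marlow.
Halcyon and Ingrid and Marlow together hold 72% + 22% + 6% = 100% of Talus, so Ingrid controls Talus.
Talus and Marlow together hold 72% + 6% = 78% of Corven, so Ingrid controls Corven.
So Ingrid already controls Corven before the transaction.
After the purchase, Ingrid's direct stake in Talus rises to 22% + 54% = 76%, and Halcyon's stake falls to 18%.
Ingrid controlled Corven already, so this is not a new person acquiring control; every other person's position is unchanged or reduced.
No new person acquires control, so the clause is not triggered.

No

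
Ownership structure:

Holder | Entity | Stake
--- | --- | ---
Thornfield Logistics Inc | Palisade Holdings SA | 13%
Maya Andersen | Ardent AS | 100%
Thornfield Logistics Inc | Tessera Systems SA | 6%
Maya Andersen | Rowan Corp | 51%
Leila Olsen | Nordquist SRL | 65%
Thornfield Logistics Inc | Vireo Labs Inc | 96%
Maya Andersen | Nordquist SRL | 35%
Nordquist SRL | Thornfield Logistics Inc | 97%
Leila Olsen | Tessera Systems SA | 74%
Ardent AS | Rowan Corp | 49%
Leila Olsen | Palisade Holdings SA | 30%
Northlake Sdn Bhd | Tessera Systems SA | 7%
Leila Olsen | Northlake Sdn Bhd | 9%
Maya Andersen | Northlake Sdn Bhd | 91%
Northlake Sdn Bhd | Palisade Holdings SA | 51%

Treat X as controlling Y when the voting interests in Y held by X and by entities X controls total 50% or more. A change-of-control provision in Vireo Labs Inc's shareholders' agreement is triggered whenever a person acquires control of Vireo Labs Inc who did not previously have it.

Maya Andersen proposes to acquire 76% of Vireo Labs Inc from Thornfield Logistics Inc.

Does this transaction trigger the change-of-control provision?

The purchase adds only to Maya's holdings (Thornfield's stake shrinks), so Maya is the only person who could newly come to control Vireo.
Maya holds 91% of Northlake, so Maya controls Northlake.
Maya holds 100% of Ardent, so Maya controls Ardent.
Northlake holds 51% of Palisade, so Maya controls Palisade.
Ardent and Maya together hold 49% + 51% = 100% of Rowan, so Maya controls Rowan.
Neither Maya nor any entity Maya controls holds any voting interest in Vireo.
So before the transaction, Maya does not control Vireo.
After the purchase, Maya holds 76% of Vireo directly, and Thornfield's stake falls to 20%.
Maya holds 76% of Vireo, so Maya controls Vireo.
Maya did not control Vireo before and does after, so the clause is triggered.

Yes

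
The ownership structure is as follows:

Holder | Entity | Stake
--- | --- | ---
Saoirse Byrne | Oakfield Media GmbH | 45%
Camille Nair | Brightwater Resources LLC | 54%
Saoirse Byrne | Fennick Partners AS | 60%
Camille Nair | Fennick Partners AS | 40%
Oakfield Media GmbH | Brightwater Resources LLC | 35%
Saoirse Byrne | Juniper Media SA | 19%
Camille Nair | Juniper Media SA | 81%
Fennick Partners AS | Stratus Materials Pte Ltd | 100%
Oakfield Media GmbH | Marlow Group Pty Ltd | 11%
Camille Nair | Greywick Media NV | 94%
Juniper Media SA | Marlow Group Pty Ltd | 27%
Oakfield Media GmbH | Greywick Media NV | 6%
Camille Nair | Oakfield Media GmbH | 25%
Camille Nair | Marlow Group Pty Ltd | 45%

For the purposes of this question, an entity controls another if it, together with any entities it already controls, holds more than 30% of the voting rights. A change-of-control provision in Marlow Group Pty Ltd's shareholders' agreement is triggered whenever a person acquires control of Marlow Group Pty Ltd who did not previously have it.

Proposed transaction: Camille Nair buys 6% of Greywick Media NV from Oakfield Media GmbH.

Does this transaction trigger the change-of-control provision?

No

The purchase adds only to Camille's holdings (Oakfield's stake shrinks), so Camille is the only person who could newly come to control Marlow.
Camille holds 81% of Juniper, so Camille controls Juniper.
Camille and Juniper together hold 45% + 27% = 72% of Marlow, so Camille controls Marlow.
So Camille already controls Marlow before the transaction.
After the purchase, Camille's direct stake in Greywick rises to 94% + 6% = 100%, and Oakfield's stake falls to 0%.
Camille controlled Marlow already, so this is not a new person acquiring control; every other person's position is unchanged or reduced.
No new person acquires control, so the clause is not triggered.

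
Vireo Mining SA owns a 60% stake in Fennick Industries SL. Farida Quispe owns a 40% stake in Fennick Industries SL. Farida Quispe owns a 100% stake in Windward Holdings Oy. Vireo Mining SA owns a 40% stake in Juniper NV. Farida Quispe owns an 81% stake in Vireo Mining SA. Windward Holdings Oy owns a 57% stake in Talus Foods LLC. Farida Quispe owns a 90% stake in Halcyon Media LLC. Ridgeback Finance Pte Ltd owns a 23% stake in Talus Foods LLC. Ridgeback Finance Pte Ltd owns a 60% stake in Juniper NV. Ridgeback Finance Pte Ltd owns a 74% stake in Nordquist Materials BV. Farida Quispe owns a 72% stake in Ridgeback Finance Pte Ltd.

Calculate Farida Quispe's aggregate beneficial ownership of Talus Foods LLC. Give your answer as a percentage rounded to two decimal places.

Farida reaches Talus along 2 paths.
Via Ridgeback: 72% × 23% = 16.56%.
Via Windward: 100% × 57% = 57%.
Total: 16.56% + 57% = 73.56%.

73.56%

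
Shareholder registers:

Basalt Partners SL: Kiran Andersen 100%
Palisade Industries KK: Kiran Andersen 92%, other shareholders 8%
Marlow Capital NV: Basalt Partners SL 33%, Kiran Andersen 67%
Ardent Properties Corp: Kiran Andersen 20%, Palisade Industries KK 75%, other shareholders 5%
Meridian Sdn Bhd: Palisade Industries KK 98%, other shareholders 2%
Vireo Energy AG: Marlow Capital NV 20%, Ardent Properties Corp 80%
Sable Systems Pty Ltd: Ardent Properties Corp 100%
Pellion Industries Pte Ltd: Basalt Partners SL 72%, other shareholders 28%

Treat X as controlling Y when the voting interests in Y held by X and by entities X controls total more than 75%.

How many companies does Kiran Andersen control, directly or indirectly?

7

Kiran holds 100% of Basalt, so Kiran controls Basalt.
Kiran holds 92% of Palisade, so Kiran controls Palisade.
Basalt and Kiran together hold 33% + 67% = 100% of Marlow, so Kiran controls Marlow.
Kiran and Palisade together hold 20% + 75% = 95% of Ardent, so Kiran controls Ardent.
Palisade holds 98% of Meridian, so Kiran controls Meridian.
Marlow and Ardent together hold 20% + 80% = 100% of Vireo, so Kiran controls Vireo.
Ardent holds 100% of Sable, so Kiran controls Sable.
No other company's threshold is met.
Kiran controls 7 companies.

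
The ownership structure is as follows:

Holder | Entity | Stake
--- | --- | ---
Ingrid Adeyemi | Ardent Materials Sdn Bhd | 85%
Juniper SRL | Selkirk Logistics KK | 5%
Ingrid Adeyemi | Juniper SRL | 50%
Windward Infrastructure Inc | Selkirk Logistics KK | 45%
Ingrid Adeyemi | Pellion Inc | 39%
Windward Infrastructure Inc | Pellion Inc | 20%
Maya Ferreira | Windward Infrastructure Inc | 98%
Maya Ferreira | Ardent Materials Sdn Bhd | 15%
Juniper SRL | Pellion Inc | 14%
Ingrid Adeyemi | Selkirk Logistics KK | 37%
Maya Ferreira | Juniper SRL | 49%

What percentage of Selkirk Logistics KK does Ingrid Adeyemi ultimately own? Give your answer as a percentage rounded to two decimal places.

Ingrid reaches Selkirk along 2 paths.
Direct stake: 37% = 37%.
Via Juniper: 50% × 5% = 2.5%.
Total: 37% + 2.5% = 39.5%.
Rounded: 39.50%.

39.50%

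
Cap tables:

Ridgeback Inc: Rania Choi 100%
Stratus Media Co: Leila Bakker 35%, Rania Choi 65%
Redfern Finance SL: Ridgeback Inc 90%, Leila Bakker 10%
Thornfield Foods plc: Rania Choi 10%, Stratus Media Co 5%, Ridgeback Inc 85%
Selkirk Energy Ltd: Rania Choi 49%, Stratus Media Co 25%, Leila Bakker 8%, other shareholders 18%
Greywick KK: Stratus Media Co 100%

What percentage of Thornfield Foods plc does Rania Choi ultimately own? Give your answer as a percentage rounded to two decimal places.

98.25%

Rania reaches Thornfield along 3 paths.
Direct stake: 10% = 10%.
Via Stratus: 65% × 5% = 3.25%.
Via Ridgeback: 100% × 85% = 85%.
Total: 10% + 3.25% + 85% = 98.25%.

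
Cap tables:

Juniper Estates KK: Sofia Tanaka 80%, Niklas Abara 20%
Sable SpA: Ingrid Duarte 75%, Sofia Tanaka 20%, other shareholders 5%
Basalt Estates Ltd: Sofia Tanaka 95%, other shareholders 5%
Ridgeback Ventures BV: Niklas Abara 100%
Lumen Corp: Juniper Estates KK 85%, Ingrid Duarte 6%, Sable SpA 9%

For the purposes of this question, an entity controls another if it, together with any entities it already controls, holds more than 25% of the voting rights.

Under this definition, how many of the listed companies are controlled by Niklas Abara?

Niklas holds 100% of Ridgeback, so Niklas controls Ridgeback.
No other company's threshold is met.
Niklas controls 1 company.

1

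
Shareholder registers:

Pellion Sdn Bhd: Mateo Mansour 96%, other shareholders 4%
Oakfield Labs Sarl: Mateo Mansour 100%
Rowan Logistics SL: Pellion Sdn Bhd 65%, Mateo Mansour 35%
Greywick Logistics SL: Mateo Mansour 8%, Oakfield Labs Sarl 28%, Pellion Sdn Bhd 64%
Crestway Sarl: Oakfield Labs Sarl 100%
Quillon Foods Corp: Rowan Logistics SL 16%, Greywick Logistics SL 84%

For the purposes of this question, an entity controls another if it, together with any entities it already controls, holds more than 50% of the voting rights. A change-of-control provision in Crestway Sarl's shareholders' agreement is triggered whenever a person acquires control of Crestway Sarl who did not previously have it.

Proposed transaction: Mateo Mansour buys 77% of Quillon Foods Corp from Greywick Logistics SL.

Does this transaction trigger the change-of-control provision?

The purchase adds only to Mateo's holdings (Greywick's stake shrinks), so Mateo is the only person who could newly come to control Crestway.
Mateo holds 100% of Oakfield, so Mateo controls Oakfield.
Oakfield holds 100% of Crestway, so Mateo controls Crestway.
So Mateo already controls Crestway before the transaction.
After the purchase, Mateo holds 77% of Quillon directly, and Greywick's stake falls to 7%.
Mateo controlled Crestway already, so this is not a new person acquiring control; every other person's position is unchanged or reduced.
No new person acquires control, so the clause is not triggered.

No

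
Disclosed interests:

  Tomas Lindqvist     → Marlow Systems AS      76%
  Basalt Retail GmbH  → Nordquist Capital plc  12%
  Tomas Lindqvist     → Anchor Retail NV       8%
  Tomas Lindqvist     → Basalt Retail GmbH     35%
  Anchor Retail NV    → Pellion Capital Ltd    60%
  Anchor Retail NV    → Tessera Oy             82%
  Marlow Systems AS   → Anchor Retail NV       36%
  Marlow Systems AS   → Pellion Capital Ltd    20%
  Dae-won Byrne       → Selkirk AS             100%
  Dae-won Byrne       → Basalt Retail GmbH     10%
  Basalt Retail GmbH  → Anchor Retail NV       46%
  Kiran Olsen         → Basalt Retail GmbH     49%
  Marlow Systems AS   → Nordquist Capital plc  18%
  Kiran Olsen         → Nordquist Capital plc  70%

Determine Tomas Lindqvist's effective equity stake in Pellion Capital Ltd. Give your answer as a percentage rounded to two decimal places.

Tomas reaches Pellion along 4 paths.
Via Marlow: 76% × 20% = 15.2%.
Via Anchor: 8% × 60% = 4.8%.
Via Marlow → Anchor: 76% × 36% × 60% = 16.416%.
Via Basalt → Anchor: 35% × 46% × 60% = 9.66%.
Total: 15.2% + 4.8% + 16.416% + 9.66% = 46.076%.
Rounded: 46.08%.

46.08%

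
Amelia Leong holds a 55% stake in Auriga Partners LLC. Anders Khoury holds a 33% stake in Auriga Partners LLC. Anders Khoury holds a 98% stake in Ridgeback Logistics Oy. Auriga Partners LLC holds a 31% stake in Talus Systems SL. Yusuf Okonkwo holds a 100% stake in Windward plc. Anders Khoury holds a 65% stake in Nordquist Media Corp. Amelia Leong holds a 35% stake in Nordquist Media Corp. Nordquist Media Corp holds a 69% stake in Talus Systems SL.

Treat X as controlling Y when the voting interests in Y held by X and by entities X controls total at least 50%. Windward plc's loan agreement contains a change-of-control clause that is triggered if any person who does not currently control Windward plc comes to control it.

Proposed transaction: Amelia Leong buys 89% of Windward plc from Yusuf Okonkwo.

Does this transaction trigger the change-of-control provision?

The purchase adds only to Amelia's holdings (Yusuf's stake shrinks), so Amelia is the only person who could newly come to control Windward.
Amelia holds 55% of Auriga, so Amelia controls Auriga.
Neither Amelia nor any entity Amelia controls holds any voting interest in Windward.
So before the transaction, Amelia does not control Windward.
After the purchase, Amelia holds 89% of Windward directly, and Yusuf's stake falls to 11%.
Amelia holds 89% of Windward, so Amelia controls Windward.
Amelia did not control Windward before and does after, so the clause is triggered.

Yes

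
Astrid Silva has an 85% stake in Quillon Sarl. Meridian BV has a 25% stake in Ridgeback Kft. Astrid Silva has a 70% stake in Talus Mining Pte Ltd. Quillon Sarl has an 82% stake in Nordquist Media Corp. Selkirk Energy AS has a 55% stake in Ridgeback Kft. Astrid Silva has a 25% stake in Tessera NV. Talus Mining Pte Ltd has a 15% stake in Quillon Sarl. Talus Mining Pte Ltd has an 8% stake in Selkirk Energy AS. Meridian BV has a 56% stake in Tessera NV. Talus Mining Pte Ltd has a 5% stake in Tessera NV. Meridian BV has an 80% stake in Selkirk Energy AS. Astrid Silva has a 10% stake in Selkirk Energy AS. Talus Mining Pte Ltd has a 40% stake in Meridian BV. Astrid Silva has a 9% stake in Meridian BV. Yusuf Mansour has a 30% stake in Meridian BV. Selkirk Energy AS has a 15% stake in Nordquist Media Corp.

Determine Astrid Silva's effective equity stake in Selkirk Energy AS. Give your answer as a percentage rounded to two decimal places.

45.20%

Astrid reaches Selkirk along 4 paths.
Direct stake: 10% = 10%.
Via Talus: 70% × 8% = 5.6%.
Via Talus → Meridian: 70% × 40% × 80% = 22.4%.
Via Meridian: 9% × 80% = 7.2%.
Total: 10% + 5.6% + 22.4% + 7.2% = 45.2%.
Rounded: 45.20%.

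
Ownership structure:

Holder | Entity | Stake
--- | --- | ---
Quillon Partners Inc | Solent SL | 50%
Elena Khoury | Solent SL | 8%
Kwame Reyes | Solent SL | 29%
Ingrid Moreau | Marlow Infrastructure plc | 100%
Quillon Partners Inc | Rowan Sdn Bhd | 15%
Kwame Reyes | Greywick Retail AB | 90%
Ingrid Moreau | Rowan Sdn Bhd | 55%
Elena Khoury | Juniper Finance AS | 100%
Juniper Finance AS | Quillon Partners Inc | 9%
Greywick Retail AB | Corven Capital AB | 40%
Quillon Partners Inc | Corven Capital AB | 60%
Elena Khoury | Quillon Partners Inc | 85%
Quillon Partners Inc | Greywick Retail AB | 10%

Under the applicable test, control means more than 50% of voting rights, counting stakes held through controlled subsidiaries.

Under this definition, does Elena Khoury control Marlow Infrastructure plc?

No

Elena holds 100% of Juniper, so Elena controls Juniper.
Elena and Juniper together hold 85% + 9% = 94% of Quillon, so Elena controls Quillon.
Quillon and Elena together hold 50% + 8% = 58% of Solent, so Elena controls Solent.
Quillon holds 60% of Corven, so Elena controls Corven.
Neither Elena nor any entity Elena controls holds any voting interest in Marlow.
So Elena does not control Marlow.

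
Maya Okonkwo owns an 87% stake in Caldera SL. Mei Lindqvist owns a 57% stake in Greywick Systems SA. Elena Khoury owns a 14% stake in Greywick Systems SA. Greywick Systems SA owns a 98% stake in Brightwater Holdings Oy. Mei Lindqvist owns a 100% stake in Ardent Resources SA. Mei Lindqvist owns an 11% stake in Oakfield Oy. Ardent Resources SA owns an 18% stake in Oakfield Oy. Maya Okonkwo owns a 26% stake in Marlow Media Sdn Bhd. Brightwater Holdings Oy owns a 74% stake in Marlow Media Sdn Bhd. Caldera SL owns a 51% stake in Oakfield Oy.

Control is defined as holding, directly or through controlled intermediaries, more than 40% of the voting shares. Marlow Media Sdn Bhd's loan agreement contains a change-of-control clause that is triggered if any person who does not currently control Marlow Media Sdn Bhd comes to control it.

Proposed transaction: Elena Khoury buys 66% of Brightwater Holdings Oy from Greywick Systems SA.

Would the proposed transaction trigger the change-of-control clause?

Yes

The purchase adds only to Elena's holdings (Greywick's stake shrinks), so Elena is the only person who could newly come to control Marlow.
Elena's largest direct stake is 14% in Greywick, which does not meet the threshold, so Elena controls no company.
Neither Elena nor any entity Elena controls holds any voting interest in Marlow.
So before the transaction, Elena does not control Marlow.
After the purchase, Elena holds 66% of Brightwater directly, and Greywick's stake falls to 32%.
Elena holds 66% of Brightwater, so Elena controls Brightwater.
Brightwater holds 74% of Marlow, so Elena controls Marlow.
Elena did not control Marlow before and does after, so the clause is triggered.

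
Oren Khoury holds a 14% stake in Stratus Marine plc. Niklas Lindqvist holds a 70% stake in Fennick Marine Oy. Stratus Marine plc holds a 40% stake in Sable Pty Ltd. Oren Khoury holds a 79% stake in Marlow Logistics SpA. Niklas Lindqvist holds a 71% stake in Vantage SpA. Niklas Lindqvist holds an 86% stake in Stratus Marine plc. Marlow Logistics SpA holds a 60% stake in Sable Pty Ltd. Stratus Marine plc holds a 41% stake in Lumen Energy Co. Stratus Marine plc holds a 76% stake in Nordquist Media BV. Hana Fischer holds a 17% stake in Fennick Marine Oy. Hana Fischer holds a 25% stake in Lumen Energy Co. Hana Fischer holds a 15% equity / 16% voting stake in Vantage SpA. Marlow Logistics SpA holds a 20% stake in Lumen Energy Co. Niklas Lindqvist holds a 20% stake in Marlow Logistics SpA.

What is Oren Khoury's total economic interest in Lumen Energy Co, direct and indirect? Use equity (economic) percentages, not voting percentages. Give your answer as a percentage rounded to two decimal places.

21.54%

Oren reaches Lumen along 2 paths.
Via Stratus: 14% × 41% = 5.74%.
Via Marlow: 79% × 20% = 15.8%.
Total: 5.74% + 15.8% = 21.54%.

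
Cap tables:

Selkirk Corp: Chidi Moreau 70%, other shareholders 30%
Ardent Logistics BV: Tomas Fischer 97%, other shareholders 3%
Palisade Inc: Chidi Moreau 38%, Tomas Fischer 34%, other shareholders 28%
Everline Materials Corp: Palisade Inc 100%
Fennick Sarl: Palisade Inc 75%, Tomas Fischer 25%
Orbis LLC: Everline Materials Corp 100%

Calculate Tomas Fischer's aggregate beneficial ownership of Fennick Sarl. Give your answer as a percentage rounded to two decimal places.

Tomas reaches Fennick along 2 paths.
Via Palisade: 34% × 75% = 25.5%.
Direct stake: 25% = 25%.
Total: 25.5% + 25% = 50.5%.
Rounded: 50.50%.

50.50%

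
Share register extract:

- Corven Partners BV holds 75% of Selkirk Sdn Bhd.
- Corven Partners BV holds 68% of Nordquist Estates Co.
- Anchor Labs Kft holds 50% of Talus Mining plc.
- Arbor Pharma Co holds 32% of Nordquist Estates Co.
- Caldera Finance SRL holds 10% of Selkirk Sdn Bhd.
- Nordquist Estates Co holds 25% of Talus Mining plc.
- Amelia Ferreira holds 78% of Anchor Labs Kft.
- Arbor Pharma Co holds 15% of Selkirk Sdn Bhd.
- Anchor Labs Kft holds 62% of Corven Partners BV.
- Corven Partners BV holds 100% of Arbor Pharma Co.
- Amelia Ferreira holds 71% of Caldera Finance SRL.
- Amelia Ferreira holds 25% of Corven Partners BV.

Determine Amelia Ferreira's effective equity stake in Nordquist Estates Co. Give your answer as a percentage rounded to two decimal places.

73.36%

Amelia reaches Nordquist along 4 paths.
Via Corven: 25% × 68% = 17%.
Via Anchor → Corven: 78% × 62% × 68% = 32.8848%.
Via Corven → Arbor: 25% × 100% × 32% = 8%.
Via Anchor → Corven → Arbor: 78% × 62% × 100% × 32% = 15.4752%.
Total: 17% + 32.8848% + 8% + 15.4752% = 73.36%.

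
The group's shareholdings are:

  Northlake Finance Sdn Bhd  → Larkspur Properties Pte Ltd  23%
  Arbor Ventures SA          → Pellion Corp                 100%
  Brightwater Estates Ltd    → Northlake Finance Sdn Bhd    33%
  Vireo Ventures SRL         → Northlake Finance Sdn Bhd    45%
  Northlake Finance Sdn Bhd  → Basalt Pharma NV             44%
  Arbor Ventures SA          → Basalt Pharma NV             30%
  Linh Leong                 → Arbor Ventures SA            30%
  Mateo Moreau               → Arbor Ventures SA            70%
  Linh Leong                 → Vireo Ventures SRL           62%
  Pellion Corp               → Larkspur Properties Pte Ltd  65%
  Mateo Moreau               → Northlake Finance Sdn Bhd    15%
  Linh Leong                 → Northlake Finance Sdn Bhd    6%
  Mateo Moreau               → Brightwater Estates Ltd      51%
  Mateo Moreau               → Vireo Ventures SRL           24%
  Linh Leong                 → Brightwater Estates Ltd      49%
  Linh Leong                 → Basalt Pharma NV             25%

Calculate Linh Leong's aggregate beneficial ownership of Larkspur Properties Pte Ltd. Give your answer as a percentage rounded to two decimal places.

31.02%

Linh reaches Larkspur along 4 paths.
Via Vireo → Northlake: 62% × 45% × 23% = 6.417%.
Via Brightwater → Northlake: 49% × 33% × 23% = 3.7191%.
Via Northlake: 6% × 23% = 1.38%.
Via Arbor → Pellion: 30% × 100% × 65% = 19.5%.
Total: 6.417% + 3.7191% + 1.38% + 19.5% = 31.0161%.
Rounded: 31.02%.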